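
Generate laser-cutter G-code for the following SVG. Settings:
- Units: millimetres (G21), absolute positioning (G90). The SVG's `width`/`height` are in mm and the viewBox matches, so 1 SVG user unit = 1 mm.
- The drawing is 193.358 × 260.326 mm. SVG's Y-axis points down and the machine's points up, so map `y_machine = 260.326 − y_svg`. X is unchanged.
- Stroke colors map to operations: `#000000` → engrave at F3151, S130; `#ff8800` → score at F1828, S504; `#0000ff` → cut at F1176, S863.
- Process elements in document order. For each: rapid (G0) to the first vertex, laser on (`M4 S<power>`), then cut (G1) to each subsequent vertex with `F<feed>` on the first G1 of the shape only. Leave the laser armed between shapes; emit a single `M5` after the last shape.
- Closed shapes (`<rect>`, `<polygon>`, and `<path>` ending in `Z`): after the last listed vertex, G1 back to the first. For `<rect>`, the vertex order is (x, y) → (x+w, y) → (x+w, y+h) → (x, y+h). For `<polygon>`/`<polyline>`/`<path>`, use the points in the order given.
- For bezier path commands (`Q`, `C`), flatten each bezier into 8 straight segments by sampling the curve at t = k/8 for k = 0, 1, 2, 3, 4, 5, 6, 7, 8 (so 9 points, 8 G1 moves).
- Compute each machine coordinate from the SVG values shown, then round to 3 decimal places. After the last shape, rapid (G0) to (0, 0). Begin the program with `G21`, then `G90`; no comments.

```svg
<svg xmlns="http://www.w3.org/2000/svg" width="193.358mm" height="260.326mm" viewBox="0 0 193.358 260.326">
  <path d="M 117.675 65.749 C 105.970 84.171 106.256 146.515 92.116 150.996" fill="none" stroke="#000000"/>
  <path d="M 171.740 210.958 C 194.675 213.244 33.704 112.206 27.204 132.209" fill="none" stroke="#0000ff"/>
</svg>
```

G21
G90
G0 X117.675 Y194.577
M4 S130
G1 X113.796 Y185.809 F3151
G1 X110.732 Y174.116
G1 X108.172 Y160.690
G1 X105.809 Y146.726
G1 X103.331 Y133.415
G1 X100.429 Y121.950
G1 X96.794 Y113.524
G1 X92.116 Y109.330
G0 X171.740 Y49.368
M4 S863
G1 X172.381 Y52.916 F1176
G1 X159.746 Y63.521
G1 X137.801 Y78.554
G1 X110.510 Y95.386
G1 X81.840 Y111.388
G1 X55.755 Y123.930
G1 X36.221 Y130.383
G1 X27.204 Y128.117
M5
G0 X0.000 Y0.000

viewBox `0 0 193.358 260.326` with mm width/height → 1 unit = 1 mm. Flip: y_m = 260.326 − y_svg.

**Shape 1** — `<path>` cubic bezier, stroke `#000000` → engrave (S130, F3151). Control points (SVG): P0=(117.675,65.749), P1=(105.970,84.171), P2=(106.256,146.515), P3=(92.116,150.996); sampled at t=k/8. Machine vertices: (117.675,194.577) → (113.796,185.809) → (110.732,174.116) → (108.172,160.690) → (105.809,146.726) → (103.331,133.415) → (100.429,121.950) → (96.794,113.524) → (92.116,109.330). Open path.

**Shape 2** — `<path>` cubic bezier, stroke `#0000ff` → cut (S863, F1176). Control points (SVG): P0=(171.740,210.958), P1=(194.675,213.244), P2=(33.704,112.206), P3=(27.204,132.209); sampled at t=k/8. Machine vertices: (171.740,49.368) → (172.381,52.916) → (159.746,63.521) → (137.801,78.554) → (110.510,95.386) → (81.840,111.388) → (55.755,123.930) → (36.221,130.383) → (27.204,128.117). Open path.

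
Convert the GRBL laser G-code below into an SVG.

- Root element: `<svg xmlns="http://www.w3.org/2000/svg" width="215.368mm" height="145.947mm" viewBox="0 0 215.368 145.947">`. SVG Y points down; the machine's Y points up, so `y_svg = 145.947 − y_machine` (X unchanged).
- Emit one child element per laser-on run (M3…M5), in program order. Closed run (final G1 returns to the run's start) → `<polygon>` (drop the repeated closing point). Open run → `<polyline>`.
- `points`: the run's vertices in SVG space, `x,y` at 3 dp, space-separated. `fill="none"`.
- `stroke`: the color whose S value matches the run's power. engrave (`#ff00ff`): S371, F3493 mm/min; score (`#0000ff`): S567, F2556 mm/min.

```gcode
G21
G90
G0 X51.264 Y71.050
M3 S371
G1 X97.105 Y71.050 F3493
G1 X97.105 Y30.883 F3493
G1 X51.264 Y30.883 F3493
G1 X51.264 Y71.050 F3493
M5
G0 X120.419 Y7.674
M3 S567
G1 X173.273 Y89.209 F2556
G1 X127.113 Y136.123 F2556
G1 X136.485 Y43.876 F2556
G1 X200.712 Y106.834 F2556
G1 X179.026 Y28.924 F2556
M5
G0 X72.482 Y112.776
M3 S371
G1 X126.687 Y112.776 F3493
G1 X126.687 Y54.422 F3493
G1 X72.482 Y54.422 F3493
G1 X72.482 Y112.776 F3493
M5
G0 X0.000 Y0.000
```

Machine Y-up, SVG Y-down with viewBox height 145.947, so y_svg = 145.947 − y_machine; X carries over.

Run 1: power S371 maps to stroke `#ff00ff` (engrave). The run returns to its start, so emit a `<polygon>` with points (Y-flipped): 51.264,74.897 97.105,74.897 97.105,115.064 51.264,115.064.

Run 2: power S567 maps to stroke `#0000ff` (score). The run is open, so emit a `<polyline>` with points (Y-flipped): 120.419,138.273 173.273,56.738 127.113,9.824 136.485,102.071 200.712,39.113 179.026,117.023.

Run 3: the run's S371 means `#ff00ff` (engrave). The run returns to its start, so emit a `<polygon>` with points (Y-flipped): 72.482,33.171 126.687,33.171 126.687,91.525 72.482,91.525.

<svg xmlns="http://www.w3.org/2000/svg" width="215.368mm" height="145.947mm" viewBox="0 0 215.368 145.947">
  <polygon points="51.264,74.897 97.105,74.897 97.105,115.064 51.264,115.064" fill="none" stroke="#ff00ff"/>
  <polyline points="120.419,138.273 173.273,56.738 127.113,9.824 136.485,102.071 200.712,39.113 179.026,117.023" fill="none" stroke="#0000ff"/>
  <polygon points="72.482,33.171 126.687,33.171 126.687,91.525 72.482,91.525" fill="none" stroke="#ff00ff"/>
</svg>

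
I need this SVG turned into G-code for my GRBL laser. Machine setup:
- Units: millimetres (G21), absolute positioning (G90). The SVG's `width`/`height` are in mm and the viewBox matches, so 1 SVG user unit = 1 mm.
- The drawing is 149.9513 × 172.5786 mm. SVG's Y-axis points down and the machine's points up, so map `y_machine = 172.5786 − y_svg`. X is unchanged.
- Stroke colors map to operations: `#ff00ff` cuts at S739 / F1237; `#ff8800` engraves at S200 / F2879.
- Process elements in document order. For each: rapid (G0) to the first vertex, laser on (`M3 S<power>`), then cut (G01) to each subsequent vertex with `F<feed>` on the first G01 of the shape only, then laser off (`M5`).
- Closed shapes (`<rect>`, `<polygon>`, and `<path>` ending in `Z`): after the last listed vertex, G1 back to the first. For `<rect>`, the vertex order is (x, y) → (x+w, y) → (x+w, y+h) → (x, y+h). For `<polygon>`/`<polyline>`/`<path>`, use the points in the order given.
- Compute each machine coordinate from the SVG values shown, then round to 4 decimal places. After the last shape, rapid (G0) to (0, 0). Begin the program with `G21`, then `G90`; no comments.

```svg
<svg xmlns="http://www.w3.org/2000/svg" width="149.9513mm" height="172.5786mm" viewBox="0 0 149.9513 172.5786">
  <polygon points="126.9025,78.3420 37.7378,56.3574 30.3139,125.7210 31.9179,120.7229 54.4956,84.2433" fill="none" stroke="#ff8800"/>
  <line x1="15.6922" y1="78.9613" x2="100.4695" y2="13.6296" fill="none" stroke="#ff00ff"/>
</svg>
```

G21
G90
G0 X126.9025 Y94.2366
M3 S200
G01 X37.7378 Y116.2212 F2879
G01 X30.3139 Y46.8576
G01 X31.9179 Y51.8557
G01 X54.4956 Y88.3353
G01 X126.9025 Y94.2366
M5
G0 X15.6922 Y93.6173
M3 S739
G01 X100.4695 Y158.9490 F1237
M5
G0 X0.0000 Y0.0000

Since the viewBox matches the mm dimensions, user units are millimetres directly. The only transform is the Y-flip y_m = 172.5786 − y_svg.

Shape 1 is a closed polygon drawn with `<polygon>`. Its stroke #ff8800 means engrave at S200, F2879. After flipping Y the toolpath is (126.9025,94.2366) → (37.7378,116.2212) → (30.3139,46.8576) → (31.9179,51.8557) → (54.4956,88.3353) → (126.9025,94.2366), returning to the start.

Shape 2 is a line segment drawn with `<line>`. Its stroke #ff00ff means cut at S739, F1237. After flipping Y the toolpath is (15.6922,93.6173) → (100.4695,158.9490).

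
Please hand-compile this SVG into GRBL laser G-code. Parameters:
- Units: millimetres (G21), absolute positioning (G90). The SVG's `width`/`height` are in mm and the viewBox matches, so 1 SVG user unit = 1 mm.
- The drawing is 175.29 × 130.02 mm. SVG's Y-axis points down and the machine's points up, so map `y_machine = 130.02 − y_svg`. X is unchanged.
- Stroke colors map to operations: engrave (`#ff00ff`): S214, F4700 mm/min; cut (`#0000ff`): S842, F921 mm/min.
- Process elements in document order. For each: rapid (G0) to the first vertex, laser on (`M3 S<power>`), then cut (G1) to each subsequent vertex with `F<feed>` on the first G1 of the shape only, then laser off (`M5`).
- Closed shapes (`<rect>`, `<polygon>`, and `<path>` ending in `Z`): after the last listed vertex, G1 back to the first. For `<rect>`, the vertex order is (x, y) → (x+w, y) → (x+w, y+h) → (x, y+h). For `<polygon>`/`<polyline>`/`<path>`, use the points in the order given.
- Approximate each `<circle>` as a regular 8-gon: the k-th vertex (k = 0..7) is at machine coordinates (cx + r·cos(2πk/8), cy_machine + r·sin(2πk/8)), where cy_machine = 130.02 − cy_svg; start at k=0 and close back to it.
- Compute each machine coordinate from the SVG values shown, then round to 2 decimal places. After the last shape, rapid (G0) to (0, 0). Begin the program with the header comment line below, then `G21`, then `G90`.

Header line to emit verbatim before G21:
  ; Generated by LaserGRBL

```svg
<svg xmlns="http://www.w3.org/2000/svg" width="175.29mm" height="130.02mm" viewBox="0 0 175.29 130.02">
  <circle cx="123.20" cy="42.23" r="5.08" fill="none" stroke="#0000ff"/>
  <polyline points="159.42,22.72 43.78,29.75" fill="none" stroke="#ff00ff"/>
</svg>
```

1 u = 1 mm; y_m = 130.02 − y.

[1] `<circle>` circle, #0000ff→cut S842 F921: (128.28,87.79) → (126.79,91.38) → (123.20,92.87) → (119.61,91.38) → (118.12,87.79) → (119.61,84.20) → (123.20,82.71) → (126.79,84.20) → (128.28,87.79) (closed)

[2] `<polyline>` line segment, #ff00ff→engrave S214 F4700: (159.42,107.30) → (43.78,100.27)

; Generated by LaserGRBL
G21
G90
G0 X128.28 Y87.79
M3 S842
G1 X126.79 Y91.38 F921
G1 X123.20 Y92.87
G1 X119.61 Y91.38
G1 X118.12 Y87.79
G1 X119.61 Y84.20
G1 X123.20 Y82.71
G1 X126.79 Y84.20
G1 X128.28 Y87.79
M5
G0 X159.42 Y107.30
M3 S214
G1 X43.78 Y100.27 F4700
M5
G0 X0.00 Y0.00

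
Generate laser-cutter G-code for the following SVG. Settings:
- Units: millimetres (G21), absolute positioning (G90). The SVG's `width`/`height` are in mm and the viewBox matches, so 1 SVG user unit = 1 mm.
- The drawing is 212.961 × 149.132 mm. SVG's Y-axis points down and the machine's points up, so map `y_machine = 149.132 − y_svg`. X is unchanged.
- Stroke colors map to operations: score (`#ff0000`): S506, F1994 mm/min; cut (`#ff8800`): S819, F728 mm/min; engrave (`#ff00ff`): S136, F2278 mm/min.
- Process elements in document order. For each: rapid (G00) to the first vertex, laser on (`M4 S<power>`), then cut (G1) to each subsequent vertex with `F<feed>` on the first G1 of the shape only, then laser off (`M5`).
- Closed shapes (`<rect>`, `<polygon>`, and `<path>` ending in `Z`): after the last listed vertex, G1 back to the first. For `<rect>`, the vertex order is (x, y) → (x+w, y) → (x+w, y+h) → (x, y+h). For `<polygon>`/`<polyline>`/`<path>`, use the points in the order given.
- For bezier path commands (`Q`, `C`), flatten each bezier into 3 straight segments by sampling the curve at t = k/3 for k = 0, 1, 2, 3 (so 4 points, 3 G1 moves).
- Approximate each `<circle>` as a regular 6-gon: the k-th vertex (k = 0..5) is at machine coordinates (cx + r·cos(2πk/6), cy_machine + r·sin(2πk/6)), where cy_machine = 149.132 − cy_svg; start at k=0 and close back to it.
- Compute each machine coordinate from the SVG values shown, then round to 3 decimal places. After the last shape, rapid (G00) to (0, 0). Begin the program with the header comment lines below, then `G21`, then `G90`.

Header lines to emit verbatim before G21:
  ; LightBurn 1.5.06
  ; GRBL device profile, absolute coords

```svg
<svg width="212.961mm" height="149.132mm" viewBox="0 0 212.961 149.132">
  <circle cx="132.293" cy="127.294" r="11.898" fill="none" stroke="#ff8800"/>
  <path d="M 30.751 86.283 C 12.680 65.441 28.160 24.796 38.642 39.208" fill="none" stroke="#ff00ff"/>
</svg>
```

; LightBurn 1.5.06
; GRBL device profile, absolute coords
G21
G90
G00 X144.191 Y21.838
M4 S819
G1 X138.242 Y32.142 F728
G1 X126.344 Y32.142
G1 X120.395 Y21.838
G1 X126.344 Y11.534
G1 X138.242 Y11.534
G1 X144.191 Y21.838
M5
G00 X30.751 Y62.849
M4 S136
G1 X22.436 Y87.519 F2278
G1 X27.922 Y108.756
G1 X38.642 Y109.924
M5
G00 X0.000 Y0.000

viewBox `0 0 212.961 149.132` with mm width/height → 1 unit = 1 mm. Flip: y_m = 149.132 − y_svg.

**Shape 1** — `<circle>` circle, stroke `#ff8800` → cut (S819, F728). Machine vertices: (144.191,21.838) → (138.242,32.142) → (126.344,32.142) → (120.395,21.838) → (126.344,11.534) → (138.242,11.534) → (144.191,21.838). Closed: final G1 returns to the first vertex.

**Shape 2** — `<path>` cubic bezier, stroke `#ff00ff` → engrave (S136, F2278). Control points (SVG): P0=(30.751,86.283), P1=(12.680,65.441), P2=(28.160,24.796), P3=(38.642,39.208); sampled at t=k/3. Machine vertices: (30.751,62.849) → (22.436,87.519) → (27.922,108.756) → (38.642,109.924). Open path.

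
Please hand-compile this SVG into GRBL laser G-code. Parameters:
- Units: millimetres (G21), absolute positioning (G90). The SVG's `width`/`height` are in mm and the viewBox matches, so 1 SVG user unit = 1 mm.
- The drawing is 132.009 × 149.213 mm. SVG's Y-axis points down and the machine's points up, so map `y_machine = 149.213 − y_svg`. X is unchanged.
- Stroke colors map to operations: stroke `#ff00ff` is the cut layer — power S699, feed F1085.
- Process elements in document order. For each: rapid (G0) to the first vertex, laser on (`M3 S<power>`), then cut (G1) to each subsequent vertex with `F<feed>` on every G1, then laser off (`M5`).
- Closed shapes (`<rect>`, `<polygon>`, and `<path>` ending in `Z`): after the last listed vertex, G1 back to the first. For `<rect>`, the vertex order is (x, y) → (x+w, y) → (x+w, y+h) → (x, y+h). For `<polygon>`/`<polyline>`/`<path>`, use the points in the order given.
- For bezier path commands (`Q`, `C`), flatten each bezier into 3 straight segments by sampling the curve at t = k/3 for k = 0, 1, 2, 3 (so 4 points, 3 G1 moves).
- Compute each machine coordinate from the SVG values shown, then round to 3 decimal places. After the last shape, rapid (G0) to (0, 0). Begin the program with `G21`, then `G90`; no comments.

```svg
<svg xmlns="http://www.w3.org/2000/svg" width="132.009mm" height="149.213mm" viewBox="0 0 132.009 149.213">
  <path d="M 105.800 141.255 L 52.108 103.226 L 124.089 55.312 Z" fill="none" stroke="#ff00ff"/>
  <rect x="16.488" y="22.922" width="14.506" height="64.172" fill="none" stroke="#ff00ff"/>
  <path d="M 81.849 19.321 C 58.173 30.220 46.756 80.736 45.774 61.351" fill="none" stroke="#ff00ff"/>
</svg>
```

G21
G90
G0 X105.800 Y7.958
M3 S699
G1 X52.108 Y45.987 F1085
G1 X124.089 Y93.901 F1085
G1 X105.800 Y7.958 F1085
M5
G0 X16.488 Y126.291
M3 S699
G1 X30.994 Y126.291 F1085
G1 X30.994 Y62.119 F1085
G1 X16.488 Y62.119 F1085
G1 X16.488 Y126.291 F1085
M5
G0 X81.849 Y129.892
M3 S699
G1 X62.192 Y109.844 F1085
G1 X50.302 Y87.721 F1085
G1 X45.774 Y87.862 F1085
M5
G0 X0.000 Y0.000

1 u = 1 mm; y_m = 149.213 − y.

[1] `<path>` closed polygon, #ff00ff→cut S699 F1085: (105.800,7.958) → (52.108,45.987) → (124.089,93.901) → (105.800,7.958) (closed)

[2] `<rect>` rectangle, #ff00ff→cut S699 F1085: (16.488,126.291) → (30.994,126.291) → (30.994,62.119) → (16.488,62.119) → (16.488,126.291) (closed)

[3] `<path>` cubic bezier, #ff00ff→cut S699 F1085: (81.849,129.892) → (62.192,109.844) → (50.302,87.721) → (45.774,87.862)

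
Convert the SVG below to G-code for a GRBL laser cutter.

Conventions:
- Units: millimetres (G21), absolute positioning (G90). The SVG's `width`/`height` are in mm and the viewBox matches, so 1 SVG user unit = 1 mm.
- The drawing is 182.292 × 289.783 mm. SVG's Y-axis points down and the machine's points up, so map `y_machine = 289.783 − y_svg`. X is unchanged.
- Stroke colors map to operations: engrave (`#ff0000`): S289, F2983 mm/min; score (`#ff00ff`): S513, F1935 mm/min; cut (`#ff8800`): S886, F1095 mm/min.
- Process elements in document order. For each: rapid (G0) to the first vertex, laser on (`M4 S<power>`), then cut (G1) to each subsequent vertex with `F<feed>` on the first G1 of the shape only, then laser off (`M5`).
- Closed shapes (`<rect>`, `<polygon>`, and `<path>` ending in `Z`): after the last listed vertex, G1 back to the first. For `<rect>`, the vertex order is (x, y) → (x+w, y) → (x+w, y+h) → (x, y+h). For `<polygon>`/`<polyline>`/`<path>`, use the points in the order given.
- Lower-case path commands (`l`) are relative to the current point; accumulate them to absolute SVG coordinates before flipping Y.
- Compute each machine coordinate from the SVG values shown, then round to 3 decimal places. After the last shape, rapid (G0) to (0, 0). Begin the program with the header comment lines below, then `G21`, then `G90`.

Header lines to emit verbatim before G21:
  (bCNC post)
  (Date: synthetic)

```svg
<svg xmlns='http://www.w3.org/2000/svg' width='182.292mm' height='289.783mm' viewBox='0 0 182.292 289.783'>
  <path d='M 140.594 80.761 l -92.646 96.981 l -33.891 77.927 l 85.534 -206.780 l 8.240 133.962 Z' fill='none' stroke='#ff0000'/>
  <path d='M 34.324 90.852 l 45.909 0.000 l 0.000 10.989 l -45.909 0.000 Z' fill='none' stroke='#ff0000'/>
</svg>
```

(bCNC post)
(Date: synthetic)
G21
G90
G0 X140.594 Y209.022
M4 S289
G1 X47.948 Y112.041 F2983
G1 X14.057 Y34.114
G1 X99.591 Y240.894
G1 X107.831 Y106.932
G1 X140.594 Y209.022
M5
G0 X34.324 Y198.931
M4 S289
G1 X80.233 Y198.931 F2983
G1 X80.233 Y187.942
G1 X34.324 Y187.942
G1 X34.324 Y198.931
M5
G0 X0.000 Y0.000

viewBox `0 0 182.292 289.783` with mm width/height → 1 unit = 1 mm. Flip: y_m = 289.783 − y_svg.

**Shape 1** — `<path>` closed polygon, stroke `#ff0000` → engrave (S289, F2983). Machine vertices: (140.594,209.022) → (47.948,112.041) → (14.057,34.114) → (99.591,240.894) → (107.831,106.932) → (140.594,209.022). Closed: final G1 returns to the first vertex.

**Shape 2** — `<path>` rectangle, stroke `#ff0000` → engrave (S289, F2983). Machine vertices: (34.324,198.931) → (80.233,198.931) → (80.233,187.942) → (34.324,187.942) → (34.324,198.931). Closed: final G1 returns to the first vertex.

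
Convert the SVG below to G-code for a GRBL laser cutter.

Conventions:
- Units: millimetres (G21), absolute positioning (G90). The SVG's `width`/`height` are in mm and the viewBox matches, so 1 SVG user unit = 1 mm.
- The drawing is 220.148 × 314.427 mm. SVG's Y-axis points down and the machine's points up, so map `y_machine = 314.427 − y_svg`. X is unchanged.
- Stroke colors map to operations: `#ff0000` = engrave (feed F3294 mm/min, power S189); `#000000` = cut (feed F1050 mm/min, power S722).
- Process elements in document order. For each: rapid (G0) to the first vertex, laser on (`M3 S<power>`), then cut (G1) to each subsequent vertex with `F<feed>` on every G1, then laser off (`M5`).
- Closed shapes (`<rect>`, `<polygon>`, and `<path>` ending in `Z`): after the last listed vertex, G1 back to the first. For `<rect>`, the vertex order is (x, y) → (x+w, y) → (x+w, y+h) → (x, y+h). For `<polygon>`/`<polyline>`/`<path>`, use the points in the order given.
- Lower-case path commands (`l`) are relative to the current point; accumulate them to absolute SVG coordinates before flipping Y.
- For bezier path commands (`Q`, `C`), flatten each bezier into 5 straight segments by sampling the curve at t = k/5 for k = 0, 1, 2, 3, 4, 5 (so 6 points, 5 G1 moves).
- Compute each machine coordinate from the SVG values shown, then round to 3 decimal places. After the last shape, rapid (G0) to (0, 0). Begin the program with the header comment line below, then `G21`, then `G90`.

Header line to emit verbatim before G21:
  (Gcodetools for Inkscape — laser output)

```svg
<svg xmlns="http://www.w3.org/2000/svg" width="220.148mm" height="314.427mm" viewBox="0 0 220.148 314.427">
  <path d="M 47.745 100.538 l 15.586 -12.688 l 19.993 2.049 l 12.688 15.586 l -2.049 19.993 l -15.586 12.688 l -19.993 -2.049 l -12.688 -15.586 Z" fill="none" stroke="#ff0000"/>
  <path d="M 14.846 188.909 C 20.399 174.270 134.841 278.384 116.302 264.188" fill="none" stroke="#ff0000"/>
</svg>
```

1 u = 1 mm; y_m = 314.427 − y.

[1] `<path>` regular polygon, #ff0000→engrave S189 F3294: (47.745,213.889) → (63.331,226.577) → (83.324,224.528) → (96.012,208.942) → (93.963,188.949) → (78.377,176.261) → (58.384,178.310) → (45.696,193.896) → (47.745,213.889) (closed)

[2] `<path>` cubic bezier, #ff0000→engrave S189 F3294: (14.846,125.518) → (29.310,121.948) → (58.297,101.255) → (90.198,74.821) → (113.403,54.022) → (116.302,50.239)

(Gcodetools for Inkscape — laser output)
G21
G90
G0 X47.745 Y213.889
M3 S189
G1 X63.331 Y226.577 F3294
G1 X83.324 Y224.528 F3294
G1 X96.012 Y208.942 F3294
G1 X93.963 Y188.949 F3294
G1 X78.377 Y176.261 F3294
G1 X58.384 Y178.310 F3294
G1 X45.696 Y193.896 F3294
G1 X47.745 Y213.889 F3294
M5
G0 X14.846 Y125.518
M3 S189
G1 X29.310 Y121.948 F3294
G1 X58.297 Y101.255 F3294
G1 X90.198 Y74.821 F3294
G1 X113.403 Y54.022 F3294
G1 X116.302 Y50.239 F3294
M5
G0 X0.000 Y0.000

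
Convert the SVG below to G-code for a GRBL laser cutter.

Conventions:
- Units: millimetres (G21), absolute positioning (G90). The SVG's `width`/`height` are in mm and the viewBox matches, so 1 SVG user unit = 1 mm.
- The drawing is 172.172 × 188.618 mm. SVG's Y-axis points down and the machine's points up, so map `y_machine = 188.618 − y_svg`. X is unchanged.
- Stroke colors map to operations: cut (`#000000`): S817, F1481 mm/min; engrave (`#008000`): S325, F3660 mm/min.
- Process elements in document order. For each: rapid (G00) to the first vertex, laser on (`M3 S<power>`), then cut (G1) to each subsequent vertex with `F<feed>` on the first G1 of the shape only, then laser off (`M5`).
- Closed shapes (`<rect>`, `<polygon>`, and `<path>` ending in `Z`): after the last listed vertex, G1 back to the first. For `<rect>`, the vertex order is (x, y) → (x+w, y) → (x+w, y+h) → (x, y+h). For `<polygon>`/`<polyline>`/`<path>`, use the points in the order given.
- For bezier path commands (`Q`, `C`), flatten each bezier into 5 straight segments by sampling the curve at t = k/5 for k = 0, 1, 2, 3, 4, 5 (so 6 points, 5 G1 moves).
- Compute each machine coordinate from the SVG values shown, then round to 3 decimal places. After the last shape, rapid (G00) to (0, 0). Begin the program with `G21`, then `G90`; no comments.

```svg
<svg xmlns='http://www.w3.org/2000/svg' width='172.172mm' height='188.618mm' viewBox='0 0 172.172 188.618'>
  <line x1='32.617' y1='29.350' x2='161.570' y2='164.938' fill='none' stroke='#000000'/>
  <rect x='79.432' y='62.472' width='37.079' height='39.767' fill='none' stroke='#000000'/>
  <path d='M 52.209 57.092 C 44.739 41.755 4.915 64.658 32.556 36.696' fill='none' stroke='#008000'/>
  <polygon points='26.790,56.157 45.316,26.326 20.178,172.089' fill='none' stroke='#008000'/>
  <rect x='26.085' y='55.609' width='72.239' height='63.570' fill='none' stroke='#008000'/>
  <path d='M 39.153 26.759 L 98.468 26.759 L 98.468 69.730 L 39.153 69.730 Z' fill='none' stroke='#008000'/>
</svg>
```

G21
G90
G00 X32.617 Y159.268
M3 S817
G1 X161.570 Y23.680 F1481
M5
G00 X79.432 Y126.146
M3 S817
G1 X116.511 Y126.146 F1481
G1 X116.511 Y86.379
G1 X79.432 Y86.379
G1 X79.432 Y126.146
M5
G00 X52.209 Y131.526
M3 S325
G1 X44.643 Y136.852 F3660
G1 X34.103 Y137.278
G1 X25.382 Y137.080
G1 X23.269 Y140.536
G1 X32.556 Y151.922
M5
G00 X26.790 Y132.461
M3 S325
G1 X45.316 Y162.292 F3660
G1 X20.178 Y16.529
G1 X26.790 Y132.461
M5
G00 X26.085 Y133.009
M3 S325
G1 X98.324 Y133.009 F3660
G1 X98.324 Y69.439
G1 X26.085 Y69.439
G1 X26.085 Y133.009
M5
G00 X39.153 Y161.859
M3 S325
G1 X98.468 Y161.859 F3660
G1 X98.468 Y118.888
G1 X39.153 Y118.888
G1 X39.153 Y161.859
M5
G00 X0.000 Y0.000

1 u = 1 mm; y_m = 188.618 − y.

[1] `<line>` line segment, #000000→cut S817 F1481: (32.617,159.268) → (161.570,23.680)

[2] `<rect>` rectangle, #000000→cut S817 F1481: (79.432,126.146) → (116.511,126.146) → (116.511,86.379) → (79.432,86.379) → (79.432,126.146) (closed)

[3] `<path>` cubic bezier, #008000→engrave S325 F3660: (52.209,131.526) → (44.643,136.852) → (34.103,137.278) → (25.382,137.080) → (23.269,140.536) → (32.556,151.922)

[4] `<polygon>` closed polygon, #008000→engrave S325 F3660: (26.790,132.461) → (45.316,162.292) → (20.178,16.529) → (26.790,132.461) (closed)

[5] `<rect>` rectangle, #008000→engrave S325 F3660: (26.085,133.009) → (98.324,133.009) → (98.324,69.439) → (26.085,69.439) → (26.085,133.009) (closed)

[6] `<path>` rectangle, #008000→engrave S325 F3660: (39.153,161.859) → (98.468,161.859) → (98.468,118.888) → (39.153,118.888) → (39.153,161.859) (closed)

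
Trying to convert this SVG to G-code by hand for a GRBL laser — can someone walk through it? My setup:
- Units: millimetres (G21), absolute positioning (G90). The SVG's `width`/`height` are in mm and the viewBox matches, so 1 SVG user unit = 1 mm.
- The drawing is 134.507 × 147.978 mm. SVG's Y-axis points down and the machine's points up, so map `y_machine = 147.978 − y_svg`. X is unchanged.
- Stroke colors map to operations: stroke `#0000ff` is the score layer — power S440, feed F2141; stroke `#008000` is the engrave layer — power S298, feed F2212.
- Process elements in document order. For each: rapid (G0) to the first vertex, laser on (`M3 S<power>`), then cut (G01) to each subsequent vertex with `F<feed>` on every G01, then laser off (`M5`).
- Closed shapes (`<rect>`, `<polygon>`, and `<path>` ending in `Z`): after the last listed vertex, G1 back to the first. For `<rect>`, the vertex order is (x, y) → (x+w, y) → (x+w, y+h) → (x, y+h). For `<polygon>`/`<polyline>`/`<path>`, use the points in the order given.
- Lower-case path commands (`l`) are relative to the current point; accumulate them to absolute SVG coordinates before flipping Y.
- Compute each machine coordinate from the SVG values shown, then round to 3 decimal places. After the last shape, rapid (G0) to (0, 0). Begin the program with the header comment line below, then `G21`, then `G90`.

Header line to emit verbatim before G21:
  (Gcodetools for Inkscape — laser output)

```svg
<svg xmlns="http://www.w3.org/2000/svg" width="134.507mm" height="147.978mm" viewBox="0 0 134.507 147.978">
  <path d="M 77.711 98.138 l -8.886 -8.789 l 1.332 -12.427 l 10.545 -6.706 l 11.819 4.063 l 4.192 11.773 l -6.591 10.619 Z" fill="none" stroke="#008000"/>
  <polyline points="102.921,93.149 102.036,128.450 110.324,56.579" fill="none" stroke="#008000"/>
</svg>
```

(Gcodetools for Inkscape — laser output)
G21
G90
G0 X77.711 Y49.840
M3 S298
G01 X68.825 Y58.629 F2212
G01 X70.157 Y71.056 F2212
G01 X80.702 Y77.762 F2212
G01 X92.521 Y73.699 F2212
G01 X96.713 Y61.926 F2212
G01 X90.122 Y51.307 F2212
G01 X77.711 Y49.840 F2212
M5
G0 X102.921 Y54.829
M3 S298
G01 X102.036 Y19.528 F2212
G01 X110.324 Y91.399 F2212
M5
G0 X0.000 Y0.000

1 u = 1 mm; y_m = 147.978 − y.

[1] `<path>` regular polygon, #008000→engrave S298 F2212: (77.711,49.840) → (68.825,58.629) → (70.157,71.056) → (80.702,77.762) → (92.521,73.699) → (96.713,61.926) → (90.122,51.307) → (77.711,49.840) (closed)

[2] `<polyline>` open polyline, #008000→engrave S298 F2212: (102.921,54.829) → (102.036,19.528) → (110.324,91.399)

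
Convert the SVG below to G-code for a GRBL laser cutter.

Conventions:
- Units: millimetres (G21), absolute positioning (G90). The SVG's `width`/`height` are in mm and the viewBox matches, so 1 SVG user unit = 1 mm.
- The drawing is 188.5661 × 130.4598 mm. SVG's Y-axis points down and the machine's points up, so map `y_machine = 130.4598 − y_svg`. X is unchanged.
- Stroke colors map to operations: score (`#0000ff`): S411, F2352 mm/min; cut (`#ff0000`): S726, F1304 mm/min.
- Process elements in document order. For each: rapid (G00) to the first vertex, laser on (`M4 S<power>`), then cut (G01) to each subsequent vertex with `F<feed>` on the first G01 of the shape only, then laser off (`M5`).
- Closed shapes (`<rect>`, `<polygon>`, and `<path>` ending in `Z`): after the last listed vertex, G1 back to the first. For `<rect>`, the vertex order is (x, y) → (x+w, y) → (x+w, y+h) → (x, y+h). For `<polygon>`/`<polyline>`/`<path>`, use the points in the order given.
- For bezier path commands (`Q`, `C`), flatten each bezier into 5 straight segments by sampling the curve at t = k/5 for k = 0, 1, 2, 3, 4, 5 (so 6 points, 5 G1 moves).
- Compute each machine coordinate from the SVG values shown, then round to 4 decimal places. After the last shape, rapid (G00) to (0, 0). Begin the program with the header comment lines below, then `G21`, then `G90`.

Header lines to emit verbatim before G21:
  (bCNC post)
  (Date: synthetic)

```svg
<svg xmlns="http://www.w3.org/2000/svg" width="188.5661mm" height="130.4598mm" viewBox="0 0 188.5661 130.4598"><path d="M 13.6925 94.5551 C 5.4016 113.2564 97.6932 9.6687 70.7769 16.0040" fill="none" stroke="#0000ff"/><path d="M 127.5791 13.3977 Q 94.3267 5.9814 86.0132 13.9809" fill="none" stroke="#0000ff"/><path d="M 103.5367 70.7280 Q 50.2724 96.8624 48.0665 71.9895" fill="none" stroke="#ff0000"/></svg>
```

1 u = 1 mm; y_m = 130.4598 − y.

[1] `<path>` cubic bezier, #0000ff→score S411 F2352: (13.6925,35.9047) → (19.0295,37.5009) → (37.9564,57.3003) → (59.9233,84.1567) → (74.3801,106.9239) → (70.7769,114.4558)

[2] `<path>` quadratic bezier, #0000ff→score S411 F2352: (127.5791,117.0621) → (115.2757,119.4120) → (104.9674,120.5286) → (96.6542,120.4120) → (90.3362,119.0621) → (86.0132,116.4789)

[3] `<path>` quadratic bezier, #ff0000→cut S726 F1304: (103.5367,59.7318) → (84.2733,51.3183) → (69.0946,46.9854) → (58.0006,46.7331) → (50.9912,50.5614) → (48.0665,58.4703)

(bCNC post)
(Date: synthetic)
G21
G90
G00 X13.6925 Y35.9047
M4 S411
G01 X19.0295 Y37.5009 F2352
G01 X37.9564 Y57.3003
G01 X59.9233 Y84.1567
G01 X74.3801 Y106.9239
G01 X70.7769 Y114.4558
M5
G00 X127.5791 Y117.0621
M4 S411
G01 X115.2757 Y119.4120 F2352
G01 X104.9674 Y120.5286
G01 X96.6542 Y120.4120
G01 X90.3362 Y119.0621
G01 X86.0132 Y116.4789
M5
G00 X103.5367 Y59.7318
M4 S726
G01 X84.2733 Y51.3183 F1304
G01 X69.0946 Y46.9854
G01 X58.0006 Y46.7331
G01 X50.9912 Y50.5614
G01 X48.0665 Y58.4703
M5
G00 X0.0000 Y0.0000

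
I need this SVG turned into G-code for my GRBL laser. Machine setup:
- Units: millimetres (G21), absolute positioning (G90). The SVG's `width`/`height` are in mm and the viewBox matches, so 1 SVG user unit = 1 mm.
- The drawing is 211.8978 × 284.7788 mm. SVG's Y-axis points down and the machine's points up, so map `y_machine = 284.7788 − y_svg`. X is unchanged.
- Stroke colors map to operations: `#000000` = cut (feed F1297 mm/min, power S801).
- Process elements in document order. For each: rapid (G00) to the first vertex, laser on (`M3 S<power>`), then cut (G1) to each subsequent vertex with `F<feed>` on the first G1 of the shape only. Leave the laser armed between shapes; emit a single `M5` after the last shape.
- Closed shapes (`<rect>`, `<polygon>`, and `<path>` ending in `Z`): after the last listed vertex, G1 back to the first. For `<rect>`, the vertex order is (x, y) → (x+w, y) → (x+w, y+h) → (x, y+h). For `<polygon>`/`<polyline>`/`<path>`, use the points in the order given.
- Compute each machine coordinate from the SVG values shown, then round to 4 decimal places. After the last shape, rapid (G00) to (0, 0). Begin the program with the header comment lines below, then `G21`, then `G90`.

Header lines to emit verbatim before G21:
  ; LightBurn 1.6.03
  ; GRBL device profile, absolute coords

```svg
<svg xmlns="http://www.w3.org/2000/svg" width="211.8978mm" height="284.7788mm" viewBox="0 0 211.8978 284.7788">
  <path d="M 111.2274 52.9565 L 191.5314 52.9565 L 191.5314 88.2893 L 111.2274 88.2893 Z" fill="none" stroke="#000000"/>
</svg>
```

viewBox `0 0 211.8978 284.7788` with mm width/height → 1 unit = 1 mm. Flip: y_m = 284.7788 − y_svg.

**Shape 1** — `<path>` rectangle, stroke `#000000` → cut (S801, F1297). Machine vertices: (111.2274,231.8223) → (191.5314,231.8223) → (191.5314,196.4895) → (111.2274,196.4895) → (111.2274,231.8223). Closed: final G1 returns to the first vertex.

; LightBurn 1.6.03
; GRBL device profile, absolute coords
G21
G90
G00 X111.2274 Y231.8223
M3 S801
G1 X191.5314 Y231.8223 F1297
G1 X191.5314 Y196.4895
G1 X111.2274 Y196.4895
G1 X111.2274 Y231.8223
M5
G00 X0.0000 Y0.0000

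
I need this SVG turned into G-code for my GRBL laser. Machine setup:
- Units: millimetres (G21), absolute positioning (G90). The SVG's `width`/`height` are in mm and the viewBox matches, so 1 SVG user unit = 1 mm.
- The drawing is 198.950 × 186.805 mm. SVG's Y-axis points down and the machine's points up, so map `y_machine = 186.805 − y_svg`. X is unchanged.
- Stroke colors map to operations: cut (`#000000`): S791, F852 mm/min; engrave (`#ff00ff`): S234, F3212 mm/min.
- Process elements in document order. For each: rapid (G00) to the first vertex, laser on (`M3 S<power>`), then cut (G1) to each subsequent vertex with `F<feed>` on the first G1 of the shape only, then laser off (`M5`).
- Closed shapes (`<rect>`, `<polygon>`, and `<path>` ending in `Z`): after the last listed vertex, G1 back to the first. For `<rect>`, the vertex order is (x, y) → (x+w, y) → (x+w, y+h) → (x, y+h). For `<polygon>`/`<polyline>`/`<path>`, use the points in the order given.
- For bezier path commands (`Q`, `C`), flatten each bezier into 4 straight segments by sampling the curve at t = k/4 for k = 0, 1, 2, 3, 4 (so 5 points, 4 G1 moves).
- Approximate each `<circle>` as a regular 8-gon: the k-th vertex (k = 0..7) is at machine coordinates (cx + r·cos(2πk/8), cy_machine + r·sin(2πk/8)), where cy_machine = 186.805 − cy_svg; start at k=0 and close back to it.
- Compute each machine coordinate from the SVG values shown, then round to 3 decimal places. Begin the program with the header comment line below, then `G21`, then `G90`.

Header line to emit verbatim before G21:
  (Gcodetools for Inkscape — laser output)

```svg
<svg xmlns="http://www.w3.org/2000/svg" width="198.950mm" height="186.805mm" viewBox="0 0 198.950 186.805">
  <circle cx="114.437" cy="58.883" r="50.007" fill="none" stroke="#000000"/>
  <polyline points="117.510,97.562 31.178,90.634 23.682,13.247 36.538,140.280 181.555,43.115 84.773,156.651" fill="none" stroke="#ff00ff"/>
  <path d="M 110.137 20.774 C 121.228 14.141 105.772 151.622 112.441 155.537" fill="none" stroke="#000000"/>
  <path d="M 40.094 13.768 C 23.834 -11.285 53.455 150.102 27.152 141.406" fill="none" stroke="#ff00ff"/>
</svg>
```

viewBox `0 0 198.950 186.805` with mm width/height → 1 unit = 1 mm. Flip: y_m = 186.805 − y_svg.

**Shape 1** — `<circle>` circle, stroke `#000000` → cut (S791, F852). Machine vertices: (164.444,127.922) → (149.797,163.282) → (114.437,177.929) → (79.077,163.282) → (64.430,127.922) → (79.077,92.562) → (114.437,77.915) → (149.797,92.562) → (164.444,127.922). Closed: final G1 returns to the first vertex.

**Shape 2** — `<polyline>` open polyline, stroke `#ff00ff` → engrave (S234, F3212). Machine vertices: (117.510,89.243) → (31.178,96.171) → (23.682,173.558) → (36.538,46.525) → (181.555,143.690) → (84.773,30.154). Open path.

**Shape 3** — `<path>` cubic bezier, stroke `#000000` → cut (S791, F852). Control points (SVG): P0=(110.137,20.774), P1=(121.228,14.141), P2=(105.772,151.622), P3=(112.441,155.537); sampled at t=k/4. Machine vertices: (110.137,166.031) → (114.238,148.323) → (112.947,102.605) → (110.827,54.909) → (112.441,31.268). Open path.

**Shape 4** — `<path>` cubic bezier, stroke `#ff00ff` → engrave (S234, F3212). Control points (SVG): P0=(40.094,13.768), P1=(23.834,-11.285), P2=(53.455,150.102), P3=(27.152,141.406); sampled at t=k/4. Machine vertices: (40.094,173.037) → (34.911,162.440) → (37.389,115.352) → (37.984,65.197) → (27.152,45.399). Open path.

(Gcodetools for Inkscape — laser output)
G21
G90
G00 X164.444 Y127.922
M3 S791
G1 X149.797 Y163.282 F852
G1 X114.437 Y177.929
G1 X79.077 Y163.282
G1 X64.430 Y127.922
G1 X79.077 Y92.562
G1 X114.437 Y77.915
G1 X149.797 Y92.562
G1 X164.444 Y127.922
M5
G00 X117.510 Y89.243
M3 S234
G1 X31.178 Y96.171 F3212
G1 X23.682 Y173.558
G1 X36.538 Y46.525
G1 X181.555 Y143.690
G1 X84.773 Y30.154
M5
G00 X110.137 Y166.031
M3 S791
G1 X114.238 Y148.323 F852
G1 X112.947 Y102.605
G1 X110.827 Y54.909
G1 X112.441 Y31.268
M5
G00 X40.094 Y173.037
M3 S234
G1 X34.911 Y162.440 F3212
G1 X37.389 Y115.352
G1 X37.984 Y65.197
G1 X27.152 Y45.399
M5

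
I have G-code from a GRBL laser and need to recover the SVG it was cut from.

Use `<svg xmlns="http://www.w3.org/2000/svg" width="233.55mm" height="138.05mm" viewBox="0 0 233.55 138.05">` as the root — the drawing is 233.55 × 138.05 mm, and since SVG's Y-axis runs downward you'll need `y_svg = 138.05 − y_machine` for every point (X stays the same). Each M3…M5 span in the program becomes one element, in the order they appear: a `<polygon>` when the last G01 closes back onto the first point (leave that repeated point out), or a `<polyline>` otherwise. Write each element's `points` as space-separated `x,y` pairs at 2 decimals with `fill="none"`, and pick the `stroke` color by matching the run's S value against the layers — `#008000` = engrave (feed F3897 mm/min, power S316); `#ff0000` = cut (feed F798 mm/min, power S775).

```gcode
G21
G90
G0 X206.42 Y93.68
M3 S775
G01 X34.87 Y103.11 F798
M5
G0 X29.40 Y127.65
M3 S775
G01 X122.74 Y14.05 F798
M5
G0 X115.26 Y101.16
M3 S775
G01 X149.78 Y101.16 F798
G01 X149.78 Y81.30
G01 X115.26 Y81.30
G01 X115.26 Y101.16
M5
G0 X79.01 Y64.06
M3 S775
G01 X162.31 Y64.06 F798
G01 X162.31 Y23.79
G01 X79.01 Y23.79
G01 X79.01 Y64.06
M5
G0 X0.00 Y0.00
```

Machine Y-up, SVG Y-down with viewBox height 138.05, so y_svg = 138.05 − y_machine; X carries over. Every run uses S775, so all elements get stroke `#ff0000` (cut).

Run 1: The run is open, so emit a `<polyline>` with points (Y-flipped): 206.42,44.37 34.87,34.94.

Run 2: The run is open, so emit a `<polyline>` with points (Y-flipped): 29.40,10.40 122.74,124.00.

Run 3: The run returns to its start, so emit a `<polygon>` with points (Y-flipped): 115.26,36.89 149.78,36.89 149.78,56.75 115.26,56.75.

Run 4: The run returns to its start, so emit a `<polygon>` with points (Y-flipped): 79.01,73.99 162.31,73.99 162.31,114.26 79.01,114.26.

<svg xmlns="http://www.w3.org/2000/svg" width="233.55mm" height="138.05mm" viewBox="0 0 233.55 138.05">
  <polyline points="206.42,44.37 34.87,34.94" fill="none" stroke="#ff0000"/>
  <polyline points="29.40,10.40 122.74,124.00" fill="none" stroke="#ff0000"/>
  <polygon points="115.26,36.89 149.78,36.89 149.78,56.75 115.26,56.75" fill="none" stroke="#ff0000"/>
  <polygon points="79.01,73.99 162.31,73.99 162.31,114.26 79.01,114.26" fill="none" stroke="#ff0000"/>
</svg>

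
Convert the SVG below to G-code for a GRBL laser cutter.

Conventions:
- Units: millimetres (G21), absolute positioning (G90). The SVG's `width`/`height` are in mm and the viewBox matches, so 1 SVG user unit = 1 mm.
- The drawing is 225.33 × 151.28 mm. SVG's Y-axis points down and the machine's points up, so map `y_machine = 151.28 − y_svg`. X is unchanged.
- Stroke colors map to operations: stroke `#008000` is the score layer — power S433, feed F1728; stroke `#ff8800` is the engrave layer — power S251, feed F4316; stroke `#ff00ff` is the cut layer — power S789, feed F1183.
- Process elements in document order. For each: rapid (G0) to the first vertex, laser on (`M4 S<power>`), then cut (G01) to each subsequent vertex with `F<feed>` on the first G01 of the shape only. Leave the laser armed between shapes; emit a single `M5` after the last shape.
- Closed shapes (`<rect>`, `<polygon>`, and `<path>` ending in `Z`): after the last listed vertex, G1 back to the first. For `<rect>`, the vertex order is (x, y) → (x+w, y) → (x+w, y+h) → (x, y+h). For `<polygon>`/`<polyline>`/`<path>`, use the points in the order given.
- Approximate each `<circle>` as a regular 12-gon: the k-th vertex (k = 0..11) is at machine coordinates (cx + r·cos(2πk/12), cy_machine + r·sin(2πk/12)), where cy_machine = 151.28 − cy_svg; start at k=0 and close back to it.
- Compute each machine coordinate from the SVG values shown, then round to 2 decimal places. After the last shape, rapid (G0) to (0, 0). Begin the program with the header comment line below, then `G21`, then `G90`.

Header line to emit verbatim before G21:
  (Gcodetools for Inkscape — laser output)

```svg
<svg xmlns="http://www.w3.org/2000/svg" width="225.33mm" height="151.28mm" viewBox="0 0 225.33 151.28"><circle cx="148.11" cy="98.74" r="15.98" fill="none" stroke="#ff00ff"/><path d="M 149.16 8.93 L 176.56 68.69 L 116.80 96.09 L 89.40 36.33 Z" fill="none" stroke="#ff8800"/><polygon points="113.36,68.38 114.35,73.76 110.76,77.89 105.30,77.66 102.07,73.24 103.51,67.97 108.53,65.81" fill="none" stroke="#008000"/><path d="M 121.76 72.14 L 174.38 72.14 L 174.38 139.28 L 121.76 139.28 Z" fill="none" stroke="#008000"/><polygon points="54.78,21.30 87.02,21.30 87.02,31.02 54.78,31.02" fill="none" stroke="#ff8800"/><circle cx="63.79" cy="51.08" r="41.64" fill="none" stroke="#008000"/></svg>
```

(Gcodetools for Inkscape — laser output)
G21
G90
G0 X164.09 Y52.54
M4 S789
G01 X161.95 Y60.53 F1183
G01 X156.10 Y66.38
G01 X148.11 Y68.52
G01 X140.12 Y66.38
G01 X134.27 Y60.53
G01 X132.13 Y52.54
G01 X134.27 Y44.55
G01 X140.12 Y38.70
G01 X148.11 Y36.56
G01 X156.10 Y38.70
G01 X161.95 Y44.55
G01 X164.09 Y52.54
G0 X149.16 Y142.35
M4 S251
G01 X176.56 Y82.59 F4316
G01 X116.80 Y55.19
G01 X89.40 Y114.95
G01 X149.16 Y142.35
G0 X113.36 Y82.90
M4 S433
G01 X114.35 Y77.52 F1728
G01 X110.76 Y73.39
G01 X105.30 Y73.62
G01 X102.07 Y78.04
G01 X103.51 Y83.31
G01 X108.53 Y85.47
G01 X113.36 Y82.90
G0 X121.76 Y79.14
M4 S433
G01 X174.38 Y79.14 F1728
G01 X174.38 Y12.00
G01 X121.76 Y12.00
G01 X121.76 Y79.14
G0 X54.78 Y129.98
M4 S251
G01 X87.02 Y129.98 F4316
G01 X87.02 Y120.26
G01 X54.78 Y120.26
G01 X54.78 Y129.98
G0 X105.43 Y100.20
M4 S433
G01 X99.85 Y121.02 F1728
G01 X84.61 Y136.26
G01 X63.79 Y141.84
G01 X42.97 Y136.26
G01 X27.73 Y121.02
G01 X22.15 Y100.20
G01 X27.73 Y79.38
G01 X42.97 Y64.14
G01 X63.79 Y58.56
G01 X84.61 Y64.14
G01 X99.85 Y79.38
G01 X105.43 Y100.20
M5
G0 X0.00 Y0.00

viewBox `0 0 225.33 151.28` with mm width/height → 1 unit = 1 mm. Flip: y_m = 151.28 − y_svg.

**Shape 1** — `<circle>` circle, stroke `#ff00ff` → cut (S789, F1183). Machine vertices: (164.09,52.54) → (161.95,60.53) → (156.10,66.38) → (148.11,68.52) → (140.12,66.38) → (134.27,60.53) → (132.13,52.54) → (134.27,44.55) → (140.12,38.70) → (148.11,36.56) → (156.10,38.70) → (161.95,44.55) → (164.09,52.54). Closed: final G1 returns to the first vertex.

**Shape 2** — `<path>` regular polygon, stroke `#ff8800` → engrave (S251, F4316). Machine vertices: (149.16,142.35) → (176.56,82.59) → (116.80,55.19) → (89.40,114.95) → (149.16,142.35). Closed: final G1 returns to the first vertex.

**Shape 3** — `<polygon>` regular polygon, stroke `#008000` → score (S433, F1728). Machine vertices: (113.36,82.90) → (114.35,77.52) → (110.76,73.39) → (105.30,73.62) → (102.07,78.04) → (103.51,83.31) → (108.53,85.47) → (113.36,82.90). Closed: final G1 returns to the first vertex.

**Shape 4** — `<path>` rectangle, stroke `#008000` → score (S433, F1728). Machine vertices: (121.76,79.14) → (174.38,79.14) → (174.38,12.00) → (121.76,12.00) → (121.76,79.14). Closed: final G1 returns to the first vertex.

**Shape 5** — `<polygon>` rectangle, stroke `#ff8800` → engrave (S251, F4316). Machine vertices: (54.78,129.98) → (87.02,129.98) → (87.02,120.26) → (54.78,120.26) → (54.78,129.98). Closed: final G1 returns to the first vertex.

**Shape 6** — `<circle>` circle, stroke `#008000` → score (S433, F1728). Machine vertices: (105.43,100.20) → (99.85,121.02) → (84.61,136.26) → (63.79,141.84) → (42.97,136.26) → (27.73,121.02) → (22.15,100.20) → (27.73,79.38) → (42.97,64.14) → (63.79,58.56) → (84.61,64.14) → (99.85,79.38) → (105.43,100.20). Closed: final G1 returns to the first vertex.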